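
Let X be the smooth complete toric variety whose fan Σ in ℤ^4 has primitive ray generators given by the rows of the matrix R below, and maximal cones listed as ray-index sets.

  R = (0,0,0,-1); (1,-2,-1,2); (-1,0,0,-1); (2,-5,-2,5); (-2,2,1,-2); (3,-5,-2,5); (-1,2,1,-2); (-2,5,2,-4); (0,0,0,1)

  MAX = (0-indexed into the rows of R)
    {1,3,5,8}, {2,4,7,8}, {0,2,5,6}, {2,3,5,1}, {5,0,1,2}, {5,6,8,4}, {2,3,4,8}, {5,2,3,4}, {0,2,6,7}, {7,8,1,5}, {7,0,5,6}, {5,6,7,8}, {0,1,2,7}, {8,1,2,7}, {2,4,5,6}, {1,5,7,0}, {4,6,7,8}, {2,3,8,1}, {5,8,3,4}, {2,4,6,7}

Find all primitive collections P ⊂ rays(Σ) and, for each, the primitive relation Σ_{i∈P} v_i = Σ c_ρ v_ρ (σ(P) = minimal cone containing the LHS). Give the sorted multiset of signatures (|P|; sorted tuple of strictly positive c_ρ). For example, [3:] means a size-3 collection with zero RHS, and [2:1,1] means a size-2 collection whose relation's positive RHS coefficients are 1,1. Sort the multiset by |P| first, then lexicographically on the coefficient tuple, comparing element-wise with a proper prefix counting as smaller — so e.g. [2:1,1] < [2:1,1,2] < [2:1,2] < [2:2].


|primitive collections| = 11. Relations:

  {0,8}:  v_{0} + v_{8} = 0  so sig = [2:]
  {1,6}:  v_{1} + v_{6} = 0  so sig = [2:]
  {3,7}:  v_{3} + v_{7} = v_{8}  so sig = [2:1]
  {0,3}:  v_{0} + v_{3} = v_{2} + v_{5}  so sig = [2:1,1]
  {0,4}:  v_{0} + v_{4} = v_{2} + v_{6}  so sig = [2:1,1]
  {1,4}:  v_{1} + v_{4} = v_{2} + v_{8}  so sig = [2:1,1]
  {3,6}:  v_{3} + v_{6} = v_{4} + v_{5}  so sig = [2:1,1]
  {2,5,7}:  v_{2} + v_{5} + v_{7} = 0  so sig = [3:]
  {2,5,8}:  v_{2} + v_{5} + v_{8} = v_{3}  so sig = [3:1]
  {2,6,8}:  v_{2} + v_{6} + v_{8} = v_{4}  so sig = [3:1]
  {4,5,7}:  v_{4} + v_{5} + v_{7} = v_{6} + v_{8}  so sig = [3:1,1]

Hence PRS(X_Σ) =
    [2:]
    [2:]
    [2:1]
    [2:1,1]
    [2:1,1]
    [2:1,1]
    [2:1,1]
    [3:]
    [3:1]
    [3:1]
    [3:1,1]


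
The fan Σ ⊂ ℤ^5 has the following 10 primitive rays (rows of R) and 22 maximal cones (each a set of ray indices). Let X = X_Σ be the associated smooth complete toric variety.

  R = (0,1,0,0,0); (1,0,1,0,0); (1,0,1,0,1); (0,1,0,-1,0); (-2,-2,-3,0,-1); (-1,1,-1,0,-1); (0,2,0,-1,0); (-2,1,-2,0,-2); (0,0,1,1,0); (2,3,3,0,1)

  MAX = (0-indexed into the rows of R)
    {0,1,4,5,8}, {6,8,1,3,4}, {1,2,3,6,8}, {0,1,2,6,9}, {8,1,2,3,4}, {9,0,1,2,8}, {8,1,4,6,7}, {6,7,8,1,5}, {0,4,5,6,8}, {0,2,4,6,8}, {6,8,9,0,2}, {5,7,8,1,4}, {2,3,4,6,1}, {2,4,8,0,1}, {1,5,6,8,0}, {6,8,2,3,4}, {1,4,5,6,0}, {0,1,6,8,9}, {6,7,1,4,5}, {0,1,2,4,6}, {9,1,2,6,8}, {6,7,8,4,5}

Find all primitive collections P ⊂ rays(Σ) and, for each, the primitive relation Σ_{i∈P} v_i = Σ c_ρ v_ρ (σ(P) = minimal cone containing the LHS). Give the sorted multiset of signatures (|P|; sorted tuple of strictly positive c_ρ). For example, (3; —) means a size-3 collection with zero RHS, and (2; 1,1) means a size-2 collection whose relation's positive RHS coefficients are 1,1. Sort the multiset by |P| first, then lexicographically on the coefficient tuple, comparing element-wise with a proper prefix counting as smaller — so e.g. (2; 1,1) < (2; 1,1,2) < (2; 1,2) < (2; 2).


Δ(Σ) — 10 vertices, 14 min non-faces:

  • {0,3}:  v_{0} + v_{3} = v_{6}  →  sig = (2; 1)
  • {2,5}:  v_{2} + v_{5} = v_{0}  →  sig = (2; 1)
  • {2,7}:  v_{2} + v_{7} = v_{5}  →  sig = (2; 1)
  • {4,9}:  v_{4} + v_{9} = v_{0}  →  sig = (2; 1)
  • {7,9}:  v_{7} + v_{9} = v_{0} + v_{1} + v_{5} + v_{6} + v_{8}  →  sig = (2; 1,1,1,1,1)
  • {3,5}:  v_{3} + v_{5} = v_{1} + v_{4} + 2·v_{6} + v_{8}  →  sig = (2; 1,1,1,2)
  • {3,9}:  v_{3} + v_{9} = v_{1} + v_{2} + 2·v_{6} + v_{8}  →  sig = (2; 1,1,1,2)
  • {5,9}:  v_{5} + v_{9} = 2·v_{0} + v_{1} + v_{6} + v_{8}  →  sig = (2; 1,1,1,2)
  • {0,7}:  v_{0} + v_{7} = 2·v_{5}  →  sig = (2; 2)
  • {3,7}:  v_{3} + v_{7} = 2·v_{1} + 2·v_{4} + 3·v_{6} + 2·v_{8}  →  sig = (2; 2,2,2,3)
  • {1,2,4,6,8}:  v_{1} + v_{2} + v_{4} + v_{6} + v_{8} = 0  →  sig = (5; —)
  • {0,1,2,6,8}:  v_{0} + v_{1} + v_{2} + v_{6} + v_{8} = v_{9}  →  sig = (5; 1)
  • {0,1,4,6,8}:  v_{0} + v_{1} + v_{4} + v_{6} + v_{8} = v_{5}  →  sig = (5; 1)
  • {1,4,5,6,8}:  v_{1} + v_{4} + v_{5} + v_{6} + v_{8} = v_{7}  →  sig = (5; 1)

Signatures (|P|; sorted positive RHS coefficients), sorted:
    |P|=2: 10 collections, coeffs (1), (1), (1), (1), (1,1,1,1,1), (1,1,1,2), (1,1,1,2), (1,1,1,2), (2), (2,2,2,3)
    |P|=5: 4 collections, coeffs (), (1), (1), (1)


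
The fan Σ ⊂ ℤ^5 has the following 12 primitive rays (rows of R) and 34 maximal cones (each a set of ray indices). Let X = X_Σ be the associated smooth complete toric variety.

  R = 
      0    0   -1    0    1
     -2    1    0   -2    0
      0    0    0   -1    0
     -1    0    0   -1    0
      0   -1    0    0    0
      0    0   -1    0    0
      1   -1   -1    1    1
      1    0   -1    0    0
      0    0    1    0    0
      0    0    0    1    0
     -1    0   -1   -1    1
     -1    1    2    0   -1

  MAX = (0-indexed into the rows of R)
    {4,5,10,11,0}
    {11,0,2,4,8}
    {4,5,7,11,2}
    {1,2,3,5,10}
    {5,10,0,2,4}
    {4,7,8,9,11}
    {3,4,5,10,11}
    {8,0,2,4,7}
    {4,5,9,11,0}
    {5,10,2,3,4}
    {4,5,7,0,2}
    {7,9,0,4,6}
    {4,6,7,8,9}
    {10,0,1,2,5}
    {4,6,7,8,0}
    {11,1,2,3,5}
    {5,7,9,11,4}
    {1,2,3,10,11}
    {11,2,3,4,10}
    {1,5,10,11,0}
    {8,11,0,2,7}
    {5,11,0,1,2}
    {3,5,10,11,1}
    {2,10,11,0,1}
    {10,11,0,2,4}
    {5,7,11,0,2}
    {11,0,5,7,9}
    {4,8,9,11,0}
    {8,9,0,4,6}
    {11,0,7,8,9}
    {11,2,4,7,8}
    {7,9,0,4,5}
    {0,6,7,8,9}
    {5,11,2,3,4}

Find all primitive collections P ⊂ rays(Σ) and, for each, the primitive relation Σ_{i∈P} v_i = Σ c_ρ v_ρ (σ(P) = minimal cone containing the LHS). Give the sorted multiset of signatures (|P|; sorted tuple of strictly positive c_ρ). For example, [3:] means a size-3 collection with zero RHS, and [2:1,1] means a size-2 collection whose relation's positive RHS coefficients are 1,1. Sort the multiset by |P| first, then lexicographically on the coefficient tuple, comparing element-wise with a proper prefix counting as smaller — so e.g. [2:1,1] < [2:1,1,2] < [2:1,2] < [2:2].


|primitive collections| = 23. Relations:

  {2,9}:  v_{2} + v_{9} = 0  so sig = [2:]
  {5,8}:  v_{5} + v_{8} = 0  so sig = [2:]
  {0,3}:  v_{0} + v_{3} = v_{10}  so sig = [2:1]
  {1,6}:  v_{1} + v_{6} = v_{10}  so sig = [2:1]
  {3,6}:  v_{3} + v_{6} = v_{0} + v_{4}  so sig = [2:1,1]
  {3,7}:  v_{3} + v_{7} = v_{2} + v_{5}  so sig = [2:1,1]
  {6,11}:  v_{6} + v_{11} = v_{8} + v_{9}  so sig = [2:1,1]
  {1,8}:  v_{1} + v_{8} = v_{2} + v_{10} + v_{11}  so sig = [2:1,1,1]
  {1,9}:  v_{1} + v_{9} = v_{5} + v_{10} + v_{11}  so sig = [2:1,1,1]
  {7,10}:  v_{7} + v_{10} = v_{0} + v_{2} + v_{5}  so sig = [2:1,1,1]
  {2,6}:  v_{2} + v_{6} = v_{0} + v_{4} + v_{7} + v_{8}  so sig = [2:1,1,1,1]
  {3,8}:  v_{3} + v_{8} = v_{0} + v_{2} + v_{4} + v_{11}  so sig = [2:1,1,1,1]
  {3,9}:  v_{3} + v_{9} = v_{0} + v_{4} + v_{5} + v_{11}  so sig = [2:1,1,1,1]
  {5,6}:  v_{5} + v_{6} = v_{0} + v_{4} + v_{7} + v_{9}  so sig = [2:1,1,1,1]
  {8,10}:  v_{8} + v_{10} = 2·v_{0} + v_{2} + v_{4} + v_{11}  so sig = [2:1,1,1,2]
  {9,10}:  v_{9} + v_{10} = 2·v_{0} + v_{4} + v_{5} + v_{11}  so sig = [2:1,1,1,2]
  {1,7}:  v_{1} + v_{7} = v_{0} + 2·v_{2} + 2·v_{5} + v_{11}  so sig = [2:1,1,2,2]
  {6,10}:  v_{6} + v_{10} = 2·v_{0} + v_{4}  so sig = [2:1,2]
  {1,4}:  v_{1} + v_{4} = 2·v_{3}  so sig = [2:2]
  {0,4,7,11}:  v_{0} + v_{4} + v_{7} + v_{11} = 0  so sig = [4:]
  {2,5,10,11}:  v_{2} + v_{5} + v_{10} + v_{11} = v_{1}  so sig = [4:1]
  {0,2,4,5,11}:  v_{0} + v_{2} + v_{4} + v_{5} + v_{11} = v_{3}  so sig = [5:1]
  {0,4,7,8,9}:  v_{0} + v_{4} + v_{7} + v_{8} + v_{9} = v_{6}  so sig = [5:1]

so the primitive-relation signature multiset is
    |P|=2: 19 collections, coeffs (), (), (1), (1), (1,1), (1,1), (1,1), (1,1,1), (1,1,1), (1,1,1), (1,1,1,1), (1,1,1,1), (1,1,1,1), (1,1,1,1), (1,1,1,2), (1,1,1,2), (1,1,2,2), (1,2), (2)
    |P|=4: 2 collections, coeffs (), (1)
    |P|=5: 2 collections, coeffs (1), (1)


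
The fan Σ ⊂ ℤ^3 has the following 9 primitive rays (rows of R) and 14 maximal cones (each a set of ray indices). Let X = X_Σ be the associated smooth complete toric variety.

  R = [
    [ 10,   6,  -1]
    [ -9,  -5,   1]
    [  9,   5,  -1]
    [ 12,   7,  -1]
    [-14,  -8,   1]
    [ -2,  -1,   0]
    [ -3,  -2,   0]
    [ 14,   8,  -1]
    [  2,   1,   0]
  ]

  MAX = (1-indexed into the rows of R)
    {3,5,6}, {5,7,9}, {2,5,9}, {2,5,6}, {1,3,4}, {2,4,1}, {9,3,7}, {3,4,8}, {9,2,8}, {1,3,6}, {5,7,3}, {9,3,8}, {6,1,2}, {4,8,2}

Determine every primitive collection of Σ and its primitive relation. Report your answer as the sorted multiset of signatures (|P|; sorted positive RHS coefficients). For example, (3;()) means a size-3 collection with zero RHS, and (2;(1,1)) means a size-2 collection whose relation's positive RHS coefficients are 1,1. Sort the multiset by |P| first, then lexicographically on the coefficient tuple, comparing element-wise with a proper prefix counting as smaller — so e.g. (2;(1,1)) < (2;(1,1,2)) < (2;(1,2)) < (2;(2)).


16 minimal non-faces of Δ(Σ) (on 9 rays):

  P={2,3}:  v_{2} + v_{3} = 0  →  sig = (2;())
  P={5,8}:  v_{5} + v_{8} = 0  →  sig = (2;())
  P={6,9}:  v_{6} + v_{9} = 0  →  sig = (2;())
  P={1,9}:  v_{1} + v_{9} = v_{4}  →  sig = (2;(1))
  P={4,5}:  v_{4} + v_{5} = v_{6}  →  sig = (2;(1))
  P={4,6}:  v_{4} + v_{6} = v_{1}  →  sig = (2;(1))
  P={4,7}:  v_{4} + v_{7} = v_{3}  →  sig = (2;(1))
  P={4,9}:  v_{4} + v_{9} = v_{8}  →  sig = (2;(1))
  P={6,8}:  v_{6} + v_{8} = v_{4}  →  sig = (2;(1))
  P={1,7}:  v_{1} + v_{7} = v_{3} + v_{6}  →  sig = (2;(1,1))
  P={2,7}:  v_{2} + v_{7} = v_{5} + v_{9}  →  sig = (2;(1,1))
  P={6,7}:  v_{6} + v_{7} = v_{3} + v_{5}  →  sig = (2;(1,1))
  P={7,8}:  v_{7} + v_{8} = v_{3} + v_{9}  →  sig = (2;(1,1))
  P={1,5}:  v_{1} + v_{5} = 2·v_{6}  →  sig = (2;(2))
  P={1,8}:  v_{1} + v_{8} = 2·v_{4}  →  sig = (2;(2))
  P={3,5,9}:  v_{3} + v_{5} + v_{9} = v_{7}  →  sig = (3;(1))

Hence PRS(X_Σ) =
[(2;()), (2;()), (2;()), (2;(1)), (2;(1)), (2;(1)), (2;(1)), (2;(1)), (2;(1)), (2;(1,1)), (2;(1,1)), (2;(1,1)), (2;(1,1)), (2;(2)), (2;(2)), (3;(1))]


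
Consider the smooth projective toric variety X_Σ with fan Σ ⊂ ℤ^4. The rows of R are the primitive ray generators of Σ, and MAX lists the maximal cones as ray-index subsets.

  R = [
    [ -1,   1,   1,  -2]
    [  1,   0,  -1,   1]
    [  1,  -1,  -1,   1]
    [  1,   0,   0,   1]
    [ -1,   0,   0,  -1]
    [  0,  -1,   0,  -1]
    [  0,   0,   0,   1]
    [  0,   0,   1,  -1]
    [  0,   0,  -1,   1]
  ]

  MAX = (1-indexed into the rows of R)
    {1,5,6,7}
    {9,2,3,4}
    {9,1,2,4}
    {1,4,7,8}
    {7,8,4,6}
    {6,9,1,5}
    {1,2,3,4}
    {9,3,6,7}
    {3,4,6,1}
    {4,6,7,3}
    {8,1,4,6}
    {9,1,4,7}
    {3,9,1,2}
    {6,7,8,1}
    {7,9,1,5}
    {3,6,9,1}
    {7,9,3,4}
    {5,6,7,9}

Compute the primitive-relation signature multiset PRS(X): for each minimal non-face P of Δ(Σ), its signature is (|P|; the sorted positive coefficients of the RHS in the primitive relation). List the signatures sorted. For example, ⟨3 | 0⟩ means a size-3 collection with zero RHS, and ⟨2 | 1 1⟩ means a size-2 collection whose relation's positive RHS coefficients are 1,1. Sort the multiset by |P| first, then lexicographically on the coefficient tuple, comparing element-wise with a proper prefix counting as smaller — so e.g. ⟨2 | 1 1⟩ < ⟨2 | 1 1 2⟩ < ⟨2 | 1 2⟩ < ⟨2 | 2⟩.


14 collections generate NE(X_Σ); each relation:

  {4,5}:  v_{4} + v_{5} = 0  →  sig = ⟨2 | 0⟩
  {8,9}:  v_{8} + v_{9} = 0  →  sig = ⟨2 | 0⟩
  {2,7}:  v_{2} + v_{7} = v_{4} + v_{9}  →  sig = ⟨2 | 1 1⟩
  {3,5}:  v_{3} + v_{5} = v_{6} + v_{9}  →  sig = ⟨2 | 1 1⟩
  {3,8}:  v_{3} + v_{8} = v_{4} + v_{6}  →  sig = ⟨2 | 1 1⟩
  {2,5}:  v_{2} + v_{5} = v_{1} + v_{3} + v_{9}  →  sig = ⟨2 | 1 1 1⟩
  {2,8}:  v_{2} + v_{8} = v_{1} + v_{3} + v_{4}  →  sig = ⟨2 | 1 1 1⟩
  {5,8}:  v_{5} + v_{8} = v_{1} + v_{6} + v_{7}  →  sig = ⟨2 | 1 1 1⟩
  {2,6}:  v_{2} + v_{6} = v_{1} + 2·v_{3}  →  sig = ⟨2 | 1 2⟩
  {1,3,7}:  v_{1} + v_{3} + v_{7} = 0  →  sig = ⟨3 | 0⟩
  {4,6,9}:  v_{4} + v_{6} + v_{9} = v_{3}  →  sig = ⟨3 | 1⟩
  {1,3,4,9}:  v_{1} + v_{3} + v_{4} + v_{9} = v_{2}  →  sig = ⟨4 | 1⟩
  {1,4,6,7}:  v_{1} + v_{4} + v_{6} + v_{7} = v_{8}  →  sig = ⟨4 | 1⟩
  {1,6,7,9}:  v_{1} + v_{6} + v_{7} + v_{9} = v_{5}  →  sig = ⟨4 | 1⟩

so the primitive-relation signature multiset is
[⟨2 | 0⟩, ⟨2 | 0⟩, ⟨2 | 1 1⟩, ⟨2 | 1 1⟩, ⟨2 | 1 1⟩, ⟨2 | 1 1 1⟩, ⟨2 | 1 1 1⟩, ⟨2 | 1 1 1⟩, ⟨2 | 1 2⟩, ⟨3 | 0⟩, ⟨3 | 1⟩, ⟨4 | 1⟩, ⟨4 | 1⟩, ⟨4 | 1⟩]


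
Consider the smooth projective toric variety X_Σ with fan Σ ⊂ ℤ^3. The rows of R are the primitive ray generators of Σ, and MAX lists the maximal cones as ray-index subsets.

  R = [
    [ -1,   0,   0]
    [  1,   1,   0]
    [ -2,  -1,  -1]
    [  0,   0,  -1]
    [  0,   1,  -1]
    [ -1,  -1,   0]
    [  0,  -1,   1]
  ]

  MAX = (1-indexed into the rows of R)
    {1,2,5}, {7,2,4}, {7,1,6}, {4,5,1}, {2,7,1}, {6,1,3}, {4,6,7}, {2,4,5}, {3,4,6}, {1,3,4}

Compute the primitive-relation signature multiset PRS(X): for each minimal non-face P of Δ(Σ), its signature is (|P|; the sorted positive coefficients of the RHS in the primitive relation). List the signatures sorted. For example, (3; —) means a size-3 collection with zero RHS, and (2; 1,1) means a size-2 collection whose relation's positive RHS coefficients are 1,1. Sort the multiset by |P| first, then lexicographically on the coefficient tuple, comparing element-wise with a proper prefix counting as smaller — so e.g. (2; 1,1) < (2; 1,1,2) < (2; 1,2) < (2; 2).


Primitive collections (9):

  • {2,6}:  v_{2} + v_{6} = 0  so sig = (2; —)
  • {5,7}:  v_{5} + v_{7} = 0  so sig = (2; —)
  • {2,3}:  v_{2} + v_{3} = v_{1} + v_{4}  so sig = (2; 1,1)
  • {5,6}:  v_{5} + v_{6} = v_{1} + v_{4}  so sig = (2; 1,1)
  • {3,7}:  v_{3} + v_{7} = 2·v_{6}  so sig = (2; 2)
  • {3,5}:  v_{3} + v_{5} = 2·v_{1} + 2·v_{4}  so sig = (2; 2,2)
  • {1,2,4}:  v_{1} + v_{2} + v_{4} = v_{5}  so sig = (3; 1)
  • {1,4,6}:  v_{1} + v_{4} + v_{6} = v_{3}  so sig = (3; 1)
  • {1,4,7}:  v_{1} + v_{4} + v_{7} = v_{6}  so sig = (3; 1)

Signatures (|P|; sorted positive RHS coefficients), sorted:
    |P|=2: 6 collections, coeffs (), (), (1,1), (1,1), (2), (2,2)
    |P|=3: 3 collections, coeffs (1), (1), (1)


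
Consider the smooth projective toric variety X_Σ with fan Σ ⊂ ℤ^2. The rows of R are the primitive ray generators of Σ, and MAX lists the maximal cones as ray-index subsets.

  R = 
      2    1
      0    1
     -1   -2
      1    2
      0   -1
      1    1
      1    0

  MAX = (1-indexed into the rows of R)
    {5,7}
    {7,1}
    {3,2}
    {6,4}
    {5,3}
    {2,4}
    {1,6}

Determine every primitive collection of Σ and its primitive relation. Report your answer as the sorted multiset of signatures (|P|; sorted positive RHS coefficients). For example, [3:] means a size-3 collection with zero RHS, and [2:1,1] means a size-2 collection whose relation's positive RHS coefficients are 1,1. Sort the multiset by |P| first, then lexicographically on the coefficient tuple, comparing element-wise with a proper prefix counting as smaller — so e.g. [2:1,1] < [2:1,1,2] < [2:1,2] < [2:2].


|primitive collections| = 14. Relations:

  {2,5}:  v_{2} + v_{5} = 0  so sig = [2:]
  {3,4}:  v_{3} + v_{4} = 0  so sig = [2:]
  {2,6}:  v_{2} + v_{6} = v_{4}  so sig = [2:1]
  {2,7}:  v_{2} + v_{7} = v_{6}  so sig = [2:1]
  {3,6}:  v_{3} + v_{6} = v_{5}  so sig = [2:1]
  {4,5}:  v_{4} + v_{5} = v_{6}  so sig = [2:1]
  {5,6}:  v_{5} + v_{6} = v_{7}  so sig = [2:1]
  {6,7}:  v_{6} + v_{7} = v_{1}  so sig = [2:1]
  {1,3}:  v_{1} + v_{3} = v_{5} + v_{7}  so sig = [2:1,1]
  {1,2}:  v_{1} + v_{2} = 2·v_{6}  so sig = [2:2]
  {1,5}:  v_{1} + v_{5} = 2·v_{7}  so sig = [2:2]
  {3,7}:  v_{3} + v_{7} = 2·v_{5}  so sig = [2:2]
  {4,7}:  v_{4} + v_{7} = 2·v_{6}  so sig = [2:2]
  {1,4}:  v_{1} + v_{4} = 3·v_{6}  so sig = [2:3]

Sorted signature multiset PRS(X):
{ [2:] ×2,  [2:1] ×6,  [2:1,1],  [2:2] ×4,  [2:3] }


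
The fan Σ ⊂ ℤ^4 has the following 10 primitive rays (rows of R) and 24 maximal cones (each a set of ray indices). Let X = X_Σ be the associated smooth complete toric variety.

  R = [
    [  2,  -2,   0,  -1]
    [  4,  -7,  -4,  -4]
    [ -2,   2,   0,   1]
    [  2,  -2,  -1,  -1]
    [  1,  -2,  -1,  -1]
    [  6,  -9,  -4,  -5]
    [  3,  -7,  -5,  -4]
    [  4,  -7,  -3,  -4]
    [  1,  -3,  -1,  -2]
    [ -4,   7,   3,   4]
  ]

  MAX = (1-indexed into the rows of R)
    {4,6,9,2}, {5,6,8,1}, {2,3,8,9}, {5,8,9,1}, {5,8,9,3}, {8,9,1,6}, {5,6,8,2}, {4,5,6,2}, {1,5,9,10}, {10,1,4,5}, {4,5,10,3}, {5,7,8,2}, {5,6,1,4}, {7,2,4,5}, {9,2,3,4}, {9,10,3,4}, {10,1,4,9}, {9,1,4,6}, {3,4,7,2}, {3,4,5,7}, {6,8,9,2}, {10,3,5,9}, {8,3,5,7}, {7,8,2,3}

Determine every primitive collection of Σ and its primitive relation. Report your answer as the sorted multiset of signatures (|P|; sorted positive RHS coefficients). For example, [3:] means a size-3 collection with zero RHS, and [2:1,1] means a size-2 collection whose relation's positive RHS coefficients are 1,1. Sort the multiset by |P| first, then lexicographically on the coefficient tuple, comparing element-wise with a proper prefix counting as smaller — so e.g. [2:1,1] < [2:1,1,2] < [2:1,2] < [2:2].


|primitive collections| = 15. Relations:

  • {1,3}:  v_{1} + v_{3} = 0 — sig = [2:]
  • {8,10}:  v_{8} + v_{10} = 0 — sig = [2:]
  • {1,2}:  v_{1} + v_{2} = v_{6} — sig = [2:1]
  • {3,6}:  v_{3} + v_{6} = v_{2} — sig = [2:1]
  • {4,8}:  v_{4} + v_{8} = v_{6} — sig = [2:1]
  • {6,10}:  v_{6} + v_{10} = v_{4} — sig = [2:1]
  • {1,7}:  v_{1} + v_{7} = v_{2} + v_{5} — sig = [2:1,1]
  • {2,10}:  v_{2} + v_{10} = v_{3} + v_{4} — sig = [2:1,1]
  • {7,10}:  v_{7} + v_{10} = 2·v_{3} + v_{4} + v_{5} — sig = [2:1,1,2]
  • {6,7}:  v_{6} + v_{7} = 2·v_{2} + v_{5} — sig = [2:1,2]
  • {7,9}:  v_{7} + v_{9} = 2·v_{3} + 2·v_{8} — sig = [2:2,2]
  • {2,3,5}:  v_{2} + v_{3} + v_{5} = v_{7} — sig = [3:1]
  • {4,5,9}:  v_{4} + v_{5} + v_{9} = v_{8} — sig = [3:1]
  • {2,5,9}:  v_{2} + v_{5} + v_{9} = v_{3} + 2·v_{8} — sig = [3:1,2]
  • {5,6,9}:  v_{5} + v_{6} + v_{9} = 2·v_{8} — sig = [3:2]

Sorted signature multiset PRS(X):
{ [2:] ×2,  [2:1] ×4,  [2:1,1] ×2,  [2:1,1,2],  [2:1,2],  [2:2,2],  [3:1] ×2,  [3:1,2],  [3:2] }


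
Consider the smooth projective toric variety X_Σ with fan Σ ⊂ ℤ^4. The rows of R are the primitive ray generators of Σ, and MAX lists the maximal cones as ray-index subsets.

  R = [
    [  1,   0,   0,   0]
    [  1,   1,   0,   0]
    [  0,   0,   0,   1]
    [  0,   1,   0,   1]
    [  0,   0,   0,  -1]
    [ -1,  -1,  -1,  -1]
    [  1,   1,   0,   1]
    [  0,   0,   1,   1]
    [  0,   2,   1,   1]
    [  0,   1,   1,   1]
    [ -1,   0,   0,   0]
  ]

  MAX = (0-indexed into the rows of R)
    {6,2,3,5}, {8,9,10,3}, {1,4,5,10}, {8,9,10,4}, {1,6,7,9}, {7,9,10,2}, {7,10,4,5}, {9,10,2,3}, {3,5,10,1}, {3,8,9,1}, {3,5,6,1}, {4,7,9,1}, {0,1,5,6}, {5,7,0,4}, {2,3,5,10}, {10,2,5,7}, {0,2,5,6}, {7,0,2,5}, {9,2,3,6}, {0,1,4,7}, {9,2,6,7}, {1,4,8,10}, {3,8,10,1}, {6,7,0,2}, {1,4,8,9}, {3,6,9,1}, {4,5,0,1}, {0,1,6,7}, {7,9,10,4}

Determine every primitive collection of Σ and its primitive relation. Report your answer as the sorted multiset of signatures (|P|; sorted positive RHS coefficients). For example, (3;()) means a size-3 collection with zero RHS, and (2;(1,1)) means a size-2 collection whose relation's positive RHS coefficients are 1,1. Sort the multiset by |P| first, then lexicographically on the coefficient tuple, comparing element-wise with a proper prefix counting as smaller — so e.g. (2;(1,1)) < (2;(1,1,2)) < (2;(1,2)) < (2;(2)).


Σ has 19 primitive collections:

  P = {0,10}:  v_{0} + v_{10} = 0 ; sig = (2;())
  P = {2,4}:  v_{2} + v_{4} = 0 ; sig = (2;())
  P = {0,3}:  v_{0} + v_{3} = v_{6} ; sig = (2;(1))
  P = {1,2}:  v_{1} + v_{2} = v_{6} ; sig = (2;(1))
  P = {4,6}:  v_{4} + v_{6} = v_{1} ; sig = (2;(1))
  P = {5,9}:  v_{5} + v_{9} = v_{10} ; sig = (2;(1))
  P = {6,10}:  v_{6} + v_{10} = v_{3} ; sig = (2;(1))
  P = {0,8}:  v_{0} + v_{8} = v_{1} + v_{9} ; sig = (2;(1,1))
  P = {0,9}:  v_{0} + v_{9} = v_{1} + v_{7} ; sig = (2;(1,1))
  P = {2,8}:  v_{2} + v_{8} = v_{3} + v_{9} ; sig = (2;(1,1))
  P = {3,4}:  v_{3} + v_{4} = v_{1} + v_{10} ; sig = (2;(1,1))
  P = {3,7}:  v_{3} + v_{7} = v_{2} + v_{9} ; sig = (2;(1,1))
  P = {6,8}:  v_{6} + v_{8} = v_{1} + v_{3} + v_{9} ; sig = (2;(1,1,1))
  P = {5,8}:  v_{5} + v_{8} = v_{1} + 2·v_{10} ; sig = (2;(1,2))
  P = {7,8}:  v_{7} + v_{8} = 2·v_{9} ; sig = (2;(2))
  P = {1,5,7}:  v_{1} + v_{5} + v_{7} = 0 ; sig = (3;())
  P = {1,7,10}:  v_{1} + v_{7} + v_{10} = v_{9} ; sig = (3;(1))
  P = {1,9,10}:  v_{1} + v_{9} + v_{10} = v_{8} ; sig = (3;(1))
  P = {5,6,7}:  v_{5} + v_{6} + v_{7} = v_{2} ; sig = (3;(1))

Hence PRS(X_Σ) =
    (2;())
    (2;())
    (2;(1))
    (2;(1))
    (2;(1))
    (2;(1))
    (2;(1))
    (2;(1,1))
    (2;(1,1))
    (2;(1,1))
    (2;(1,1))
    (2;(1,1))
    (2;(1,1,1))
    (2;(1,2))
    (2;(2))
    (3;())
    (3;(1))
    (3;(1))
    (3;(1))


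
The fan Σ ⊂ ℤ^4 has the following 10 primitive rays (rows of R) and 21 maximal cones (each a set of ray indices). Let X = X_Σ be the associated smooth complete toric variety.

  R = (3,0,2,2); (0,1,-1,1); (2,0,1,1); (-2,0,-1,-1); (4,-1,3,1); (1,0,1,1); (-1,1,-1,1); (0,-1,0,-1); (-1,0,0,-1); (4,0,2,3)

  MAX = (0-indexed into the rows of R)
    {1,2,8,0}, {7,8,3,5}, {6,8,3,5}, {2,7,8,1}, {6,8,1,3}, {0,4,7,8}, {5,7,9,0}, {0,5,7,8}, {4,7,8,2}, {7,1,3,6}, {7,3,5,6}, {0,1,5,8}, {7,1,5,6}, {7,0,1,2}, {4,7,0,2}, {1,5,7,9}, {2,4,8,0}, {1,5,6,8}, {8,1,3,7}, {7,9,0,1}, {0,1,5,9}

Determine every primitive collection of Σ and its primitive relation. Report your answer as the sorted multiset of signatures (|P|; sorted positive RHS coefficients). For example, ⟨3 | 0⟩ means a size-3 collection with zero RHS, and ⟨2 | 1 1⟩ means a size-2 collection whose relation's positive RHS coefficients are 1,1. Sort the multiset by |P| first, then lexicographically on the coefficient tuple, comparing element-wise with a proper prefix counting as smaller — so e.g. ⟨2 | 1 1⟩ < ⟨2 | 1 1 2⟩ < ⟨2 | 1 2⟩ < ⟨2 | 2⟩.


Δ(Σ) — 10 vertices, 20 min non-faces:

  P={2,3}:  v_{2} + v_{3} = 0  so sig = ⟨2 | 0⟩
  P={0,3}:  v_{0} + v_{3} = v_{5}  so sig = ⟨2 | 1⟩
  P={2,5}:  v_{2} + v_{5} = v_{0}  so sig = ⟨2 | 1⟩
  P={4,6}:  v_{4} + v_{6} = v_{0}  so sig = ⟨2 | 1⟩
  P={8,9}:  v_{8} + v_{9} = v_{0}  so sig = ⟨2 | 1⟩
  P={2,6}:  v_{2} + v_{6} = v_{1} + v_{5}  so sig = ⟨2 | 1 1⟩
  P={3,4}:  v_{3} + v_{4} = v_{0} + v_{7} + v_{8}  so sig = ⟨2 | 1 1 1⟩
  P={2,9}:  v_{2} + v_{9} = 2·v_{0} + v_{1} + v_{7}  so sig = ⟨2 | 1 1 2⟩
  P={3,9}:  v_{3} + v_{9} = v_{1} + 2·v_{5} + v_{7}  so sig = ⟨2 | 1 1 2⟩
  P={4,5}:  v_{4} + v_{5} = 2·v_{0} + v_{7} + v_{8}  so sig = ⟨2 | 1 1 2⟩
  P={4,9}:  v_{4} + v_{9} = 2·v_{0} + v_{2} + v_{7}  so sig = ⟨2 | 1 1 2⟩
  P={0,6}:  v_{0} + v_{6} = v_{1} + 2·v_{5}  so sig = ⟨2 | 1 2⟩
  P={6,9}:  v_{6} + v_{9} = 2·v_{1} + 3·v_{5} + v_{7}  so sig = ⟨2 | 1 2 3⟩
  P={1,4}:  v_{1} + v_{4} = 2·v_{2}  so sig = ⟨2 | 2⟩
  P={1,3,5}:  v_{1} + v_{3} + v_{5} = v_{6}  so sig = ⟨3 | 1⟩
  P={6,7,8}:  v_{6} + v_{7} + v_{8} = v_{3}  so sig = ⟨3 | 1⟩
  P={1,5,7,8}:  v_{1} + v_{5} + v_{7} + v_{8} = 0  so sig = ⟨4 | 0⟩
  P={0,1,5,7}:  v_{0} + v_{1} + v_{5} + v_{7} = v_{9}  so sig = ⟨4 | 1⟩
  P={0,1,7,8}:  v_{0} + v_{1} + v_{7} + v_{8} = v_{2}  so sig = ⟨4 | 1⟩
  P={0,2,7,8}:  v_{0} + v_{2} + v_{7} + v_{8} = v_{4}  so sig = ⟨4 | 1⟩

Hence PRS(X_Σ) =
[⟨2 | 0⟩, ⟨2 | 1⟩, ⟨2 | 1⟩, ⟨2 | 1⟩, ⟨2 | 1⟩, ⟨2 | 1 1⟩, ⟨2 | 1 1 1⟩, ⟨2 | 1 1 2⟩, ⟨2 | 1 1 2⟩, ⟨2 | 1 1 2⟩, ⟨2 | 1 1 2⟩, ⟨2 | 1 2⟩, ⟨2 | 1 2 3⟩, ⟨2 | 2⟩, ⟨3 | 1⟩, ⟨3 | 1⟩, ⟨4 | 0⟩, ⟨4 | 1⟩, ⟨4 | 1⟩, ⟨4 | 1⟩]


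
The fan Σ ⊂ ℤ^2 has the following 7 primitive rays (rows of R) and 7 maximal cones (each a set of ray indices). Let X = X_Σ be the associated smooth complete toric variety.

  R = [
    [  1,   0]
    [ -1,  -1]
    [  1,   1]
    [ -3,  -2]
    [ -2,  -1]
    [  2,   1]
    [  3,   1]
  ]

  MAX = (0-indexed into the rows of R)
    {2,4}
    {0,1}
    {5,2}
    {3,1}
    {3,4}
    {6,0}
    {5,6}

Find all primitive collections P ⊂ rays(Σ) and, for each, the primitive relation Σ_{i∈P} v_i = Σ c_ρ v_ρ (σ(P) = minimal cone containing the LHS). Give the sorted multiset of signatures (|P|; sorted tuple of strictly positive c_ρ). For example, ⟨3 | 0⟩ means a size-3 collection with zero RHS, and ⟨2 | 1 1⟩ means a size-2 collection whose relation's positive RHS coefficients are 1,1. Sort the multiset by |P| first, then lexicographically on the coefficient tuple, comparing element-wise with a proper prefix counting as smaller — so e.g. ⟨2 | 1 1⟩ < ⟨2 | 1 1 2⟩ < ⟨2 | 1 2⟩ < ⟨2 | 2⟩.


Σ has 14 primitive collections:

  P = {1,2}:  v_{1} + v_{2} = 0  so sig = ⟨2 | 0⟩
  P = {4,5}:  v_{4} + v_{5} = 0  so sig = ⟨2 | 0⟩
  P = {0,2}:  v_{0} + v_{2} = v_{5}  so sig = ⟨2 | 1⟩
  P = {0,4}:  v_{0} + v_{4} = v_{1}  so sig = ⟨2 | 1⟩
  P = {0,5}:  v_{0} + v_{5} = v_{6}  so sig = ⟨2 | 1⟩
  P = {1,4}:  v_{1} + v_{4} = v_{3}  so sig = ⟨2 | 1⟩
  P = {1,5}:  v_{1} + v_{5} = v_{0}  so sig = ⟨2 | 1⟩
  P = {2,3}:  v_{2} + v_{3} = v_{4}  so sig = ⟨2 | 1⟩
  P = {3,5}:  v_{3} + v_{5} = v_{1}  so sig = ⟨2 | 1⟩
  P = {4,6}:  v_{4} + v_{6} = v_{0}  so sig = ⟨2 | 1⟩
  P = {3,6}:  v_{3} + v_{6} = v_{0} + v_{1}  so sig = ⟨2 | 1 1⟩
  P = {0,3}:  v_{0} + v_{3} = 2·v_{1}  so sig = ⟨2 | 2⟩
  P = {1,6}:  v_{1} + v_{6} = 2·v_{0}  so sig = ⟨2 | 2⟩
  P = {2,6}:  v_{2} + v_{6} = 2·v_{5}  so sig = ⟨2 | 2⟩

so the primitive-relation signature multiset is
    |P|=2: 14 collections, coeffs (), (), (1), (1), (1), (1), (1), (1), (1), (1), (1,1), (2), (2), (2)


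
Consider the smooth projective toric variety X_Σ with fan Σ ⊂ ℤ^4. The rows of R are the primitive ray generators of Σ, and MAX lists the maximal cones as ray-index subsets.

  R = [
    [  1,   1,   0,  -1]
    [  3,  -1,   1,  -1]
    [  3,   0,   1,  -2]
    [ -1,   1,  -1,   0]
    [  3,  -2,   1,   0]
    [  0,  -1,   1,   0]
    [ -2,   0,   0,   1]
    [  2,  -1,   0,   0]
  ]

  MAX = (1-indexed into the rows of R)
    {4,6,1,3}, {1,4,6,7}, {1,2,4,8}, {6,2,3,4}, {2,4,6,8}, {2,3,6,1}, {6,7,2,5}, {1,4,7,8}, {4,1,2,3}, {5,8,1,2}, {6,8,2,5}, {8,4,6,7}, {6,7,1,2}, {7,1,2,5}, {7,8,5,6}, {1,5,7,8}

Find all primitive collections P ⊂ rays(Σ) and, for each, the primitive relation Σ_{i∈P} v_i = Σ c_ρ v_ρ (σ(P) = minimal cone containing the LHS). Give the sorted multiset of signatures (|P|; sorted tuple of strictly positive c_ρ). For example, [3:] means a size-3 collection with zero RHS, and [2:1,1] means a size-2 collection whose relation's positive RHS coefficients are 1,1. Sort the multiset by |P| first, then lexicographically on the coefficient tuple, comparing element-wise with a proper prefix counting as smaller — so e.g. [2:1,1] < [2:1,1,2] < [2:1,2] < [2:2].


9 minimal non-faces of Δ(Σ) (on 8 rays):

  P = {4,5}:  v_{4} + v_{5} = v_{8}  →  sig = [2:1]
  P = {3,7}:  v_{3} + v_{7} = v_{1} + v_{6}  →  sig = [2:1,1]
  P = {3,8}:  v_{3} + v_{8} = 2·v_{2} + v_{4}  →  sig = [2:1,2]
  P = {3,5}:  v_{3} + v_{5} = 2·v_{2}  →  sig = [2:2]
  P = {2,4,7}:  v_{2} + v_{4} + v_{7} = 0  →  sig = [3:]
  P = {1,6,8}:  v_{1} + v_{6} + v_{8} = v_{2}  →  sig = [3:1]
  P = {2,7,8}:  v_{2} + v_{7} + v_{8} = v_{5}  →  sig = [3:1]
  P = {1,5,6}:  v_{1} + v_{5} + v_{6} = 2·v_{2} + v_{7}  →  sig = [3:1,2]
  P = {1,2,4,6}:  v_{1} + v_{2} + v_{4} + v_{6} = v_{3}  →  sig = [4:1]

Hence PRS(X_Σ) =
    |P|=2: 4 collections, coeffs (1), (1,1), (1,2), (2)
    |P|=3: 4 collections, coeffs (), (1), (1), (1,2)
    |P|=4: 1 collection, coeffs (1)


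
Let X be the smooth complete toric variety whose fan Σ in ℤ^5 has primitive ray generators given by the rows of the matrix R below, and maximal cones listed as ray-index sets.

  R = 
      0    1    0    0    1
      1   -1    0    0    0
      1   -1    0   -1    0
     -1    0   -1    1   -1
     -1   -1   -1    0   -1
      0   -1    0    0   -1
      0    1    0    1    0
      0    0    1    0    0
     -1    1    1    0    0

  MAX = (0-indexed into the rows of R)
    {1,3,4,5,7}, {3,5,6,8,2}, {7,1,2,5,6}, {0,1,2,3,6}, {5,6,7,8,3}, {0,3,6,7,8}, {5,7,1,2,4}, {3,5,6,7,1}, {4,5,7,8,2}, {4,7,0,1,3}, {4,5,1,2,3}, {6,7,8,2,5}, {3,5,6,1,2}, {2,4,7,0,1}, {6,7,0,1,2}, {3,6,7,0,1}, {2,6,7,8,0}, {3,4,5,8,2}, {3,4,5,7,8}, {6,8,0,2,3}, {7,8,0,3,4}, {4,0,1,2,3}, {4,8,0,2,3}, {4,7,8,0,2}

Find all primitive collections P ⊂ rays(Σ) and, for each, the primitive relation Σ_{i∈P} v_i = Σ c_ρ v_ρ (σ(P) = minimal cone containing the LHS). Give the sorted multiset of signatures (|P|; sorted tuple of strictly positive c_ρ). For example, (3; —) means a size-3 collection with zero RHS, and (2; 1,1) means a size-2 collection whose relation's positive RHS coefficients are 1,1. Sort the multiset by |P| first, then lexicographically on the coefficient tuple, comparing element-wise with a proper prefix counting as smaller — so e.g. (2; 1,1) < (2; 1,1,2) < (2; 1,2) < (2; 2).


Primitive collections (4):

  P={0,5}:  v_{0} + v_{5} = 0  so sig = (2; —)
  P={1,8}:  v_{1} + v_{8} = v_{7}  so sig = (2; 1)
  P={4,6}:  v_{4} + v_{6} = v_{3}  so sig = (2; 1)
  P={2,3,7}:  v_{2} + v_{3} + v_{7} = v_{5}  so sig = (3; 1)

Sorted signature multiset PRS(X):
    (2; —)
    (2; 1)
    (2; 1)
    (3; 1)


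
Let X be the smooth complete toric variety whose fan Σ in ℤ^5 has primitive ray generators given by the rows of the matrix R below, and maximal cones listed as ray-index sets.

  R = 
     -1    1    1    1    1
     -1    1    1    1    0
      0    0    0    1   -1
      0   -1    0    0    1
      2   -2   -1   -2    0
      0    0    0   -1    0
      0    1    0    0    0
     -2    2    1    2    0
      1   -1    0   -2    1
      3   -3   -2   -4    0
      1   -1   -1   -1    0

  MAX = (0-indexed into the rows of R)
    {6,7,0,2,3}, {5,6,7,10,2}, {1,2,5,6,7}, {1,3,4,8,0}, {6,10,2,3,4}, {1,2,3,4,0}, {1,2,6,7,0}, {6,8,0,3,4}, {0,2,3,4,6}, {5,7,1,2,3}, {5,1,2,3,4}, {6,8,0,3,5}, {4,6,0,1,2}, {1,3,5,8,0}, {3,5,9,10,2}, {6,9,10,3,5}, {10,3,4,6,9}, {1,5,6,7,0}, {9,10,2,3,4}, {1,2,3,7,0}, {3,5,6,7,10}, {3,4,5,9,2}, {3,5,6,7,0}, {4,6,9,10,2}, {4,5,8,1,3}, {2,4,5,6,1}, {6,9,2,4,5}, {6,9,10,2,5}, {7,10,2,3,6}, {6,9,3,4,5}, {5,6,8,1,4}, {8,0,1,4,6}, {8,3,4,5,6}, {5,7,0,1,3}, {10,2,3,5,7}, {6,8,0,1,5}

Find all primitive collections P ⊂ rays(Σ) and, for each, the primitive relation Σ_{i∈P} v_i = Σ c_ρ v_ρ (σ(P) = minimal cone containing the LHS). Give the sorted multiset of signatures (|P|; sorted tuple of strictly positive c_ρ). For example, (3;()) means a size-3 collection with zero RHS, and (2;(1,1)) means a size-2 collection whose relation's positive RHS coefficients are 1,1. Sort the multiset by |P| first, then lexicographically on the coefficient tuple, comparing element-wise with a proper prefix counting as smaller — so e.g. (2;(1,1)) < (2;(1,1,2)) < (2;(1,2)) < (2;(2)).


Σ has 16 primitive collections:

  • {1,10}:  v_{1} + v_{10} = 0  →  sig = (2;())
  • {4,7}:  v_{4} + v_{7} = 0  →  sig = (2;())
  • {0,10}:  v_{0} + v_{10} = v_{3} + v_{6}  →  sig = (2;(1,1))
  • {1,9}:  v_{1} + v_{9} = v_{4} + v_{5}  →  sig = (2;(1,1))
  • {2,8}:  v_{2} + v_{8} = v_{1} + v_{4}  →  sig = (2;(1,1))
  • {7,8}:  v_{7} + v_{8} = v_{0} + v_{5}  →  sig = (2;(1,1))
  • {7,9}:  v_{7} + v_{9} = v_{5} + v_{10}  →  sig = (2;(1,1))
  • {0,9}:  v_{0} + v_{9} = v_{3} + v_{4} + v_{5} + v_{6}  →  sig = (2;(1,1,1,1))
  • {8,10}:  v_{8} + v_{10} = v_{3} + v_{4} + v_{5} + v_{6}  →  sig = (2;(1,1,1,1))
  • {8,9}:  v_{8} + v_{9} = v_{3} + 2·v_{4} + 2·v_{5} + v_{6}  →  sig = (2;(1,1,2,2))
  • {0,2,5}:  v_{0} + v_{2} + v_{5} = v_{1}  →  sig = (3;(1))
  • {0,4,5}:  v_{0} + v_{4} + v_{5} = v_{8}  →  sig = (3;(1))
  • {1,3,6}:  v_{1} + v_{3} + v_{6} = v_{0}  →  sig = (3;(1))
  • {4,5,10}:  v_{4} + v_{5} + v_{10} = v_{9}  →  sig = (3;(1))
  • {2,3,5,6}:  v_{2} + v_{3} + v_{5} + v_{6} = 0  →  sig = (4;())
  • {2,3,6,9}:  v_{2} + v_{3} + v_{6} + v_{9} = v_{4} + v_{10}  →  sig = (4;(1,1))

Hence PRS(X_Σ) =
    |P|=2: 10 collections, coeffs (), (), (1,1), (1,1), (1,1), (1,1), (1,1), (1,1,1,1), (1,1,1,1), (1,1,2,2)
    |P|=3: 4 collections, coeffs (1), (1), (1), (1)
    |P|=4: 2 collections, coeffs (), (1,1)


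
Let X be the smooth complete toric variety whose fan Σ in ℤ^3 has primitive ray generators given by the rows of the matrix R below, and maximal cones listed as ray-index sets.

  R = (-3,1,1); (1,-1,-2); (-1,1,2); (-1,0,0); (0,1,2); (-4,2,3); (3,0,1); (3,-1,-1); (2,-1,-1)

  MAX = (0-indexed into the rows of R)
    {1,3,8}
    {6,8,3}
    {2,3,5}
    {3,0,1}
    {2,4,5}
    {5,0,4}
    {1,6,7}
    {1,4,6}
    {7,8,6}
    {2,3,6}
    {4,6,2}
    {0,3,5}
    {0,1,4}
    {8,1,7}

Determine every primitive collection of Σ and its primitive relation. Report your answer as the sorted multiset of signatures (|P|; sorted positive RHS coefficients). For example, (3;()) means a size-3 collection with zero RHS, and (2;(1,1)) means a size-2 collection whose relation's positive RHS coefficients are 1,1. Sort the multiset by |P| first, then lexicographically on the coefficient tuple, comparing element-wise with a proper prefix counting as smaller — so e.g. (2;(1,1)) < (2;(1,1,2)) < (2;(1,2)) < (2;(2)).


Primitive collections (17):

  • {0,7}:  v_{0} + v_{7} = 0  ⇒ sig = (2;())
  • {1,2}:  v_{1} + v_{2} = 0  ⇒ sig = (2;())
  • {0,2}:  v_{0} + v_{2} = v_{5}  ⇒ sig = (2;(1))
  • {0,6}:  v_{0} + v_{6} = v_{4}  ⇒ sig = (2;(1))
  • {0,8}:  v_{0} + v_{8} = v_{3}  ⇒ sig = (2;(1))
  • {1,5}:  v_{1} + v_{5} = v_{0}  ⇒ sig = (2;(1))
  • {3,4}:  v_{3} + v_{4} = v_{2}  ⇒ sig = (2;(1))
  • {3,7}:  v_{3} + v_{7} = v_{8}  ⇒ sig = (2;(1))
  • {4,7}:  v_{4} + v_{7} = v_{6}  ⇒ sig = (2;(1))
  • {5,7}:  v_{5} + v_{7} = v_{2}  ⇒ sig = (2;(1))
  • {2,7}:  v_{2} + v_{7} = v_{3} + v_{6}  ⇒ sig = (2;(1,1))
  • {4,8}:  v_{4} + v_{8} = v_{3} + v_{6}  ⇒ sig = (2;(1,1))
  • {5,6}:  v_{5} + v_{6} = v_{2} + v_{4}  ⇒ sig = (2;(1,1))
  • {5,8}:  v_{5} + v_{8} = v_{2} + v_{3}  ⇒ sig = (2;(1,1))
  • {2,8}:  v_{2} + v_{8} = 2·v_{3} + v_{6}  ⇒ sig = (2;(1,2))
  • {1,3,6}:  v_{1} + v_{3} + v_{6} = v_{7}  ⇒ sig = (3;(1))
  • {1,6,8}:  v_{1} + v_{6} + v_{8} = 2·v_{7}  ⇒ sig = (3;(2))

Signatures (|P|; sorted positive RHS coefficients), sorted:
[(2;()), (2;()), (2;(1)), (2;(1)), (2;(1)), (2;(1)), (2;(1)), (2;(1)), (2;(1)), (2;(1)), (2;(1,1)), (2;(1,1)), (2;(1,1)), (2;(1,1)), (2;(1,2)), (3;(1)), (3;(2))]


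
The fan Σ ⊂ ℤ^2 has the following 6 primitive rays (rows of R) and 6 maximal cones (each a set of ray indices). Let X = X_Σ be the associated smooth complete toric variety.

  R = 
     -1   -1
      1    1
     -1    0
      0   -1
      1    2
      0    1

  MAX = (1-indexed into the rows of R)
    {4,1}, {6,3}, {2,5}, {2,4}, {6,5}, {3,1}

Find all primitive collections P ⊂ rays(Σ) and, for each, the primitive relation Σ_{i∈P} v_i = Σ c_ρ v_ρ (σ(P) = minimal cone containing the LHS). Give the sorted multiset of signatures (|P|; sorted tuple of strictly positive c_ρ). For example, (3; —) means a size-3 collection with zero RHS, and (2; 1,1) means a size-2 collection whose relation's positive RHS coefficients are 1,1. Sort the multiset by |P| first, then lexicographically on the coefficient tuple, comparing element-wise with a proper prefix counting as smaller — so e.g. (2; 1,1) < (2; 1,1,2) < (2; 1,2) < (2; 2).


9 minimal non-faces of Δ(Σ) (on 6 rays):

  P={1,2}:  v_{1} + v_{2} = 0  ⇒ sig = (2; —)
  P={4,6}:  v_{4} + v_{6} = 0  ⇒ sig = (2; —)
  P={1,5}:  v_{1} + v_{5} = v_{6}  ⇒ sig = (2; 1)
  P={1,6}:  v_{1} + v_{6} = v_{3}  ⇒ sig = (2; 1)
  P={2,3}:  v_{2} + v_{3} = v_{6}  ⇒ sig = (2; 1)
  P={2,6}:  v_{2} + v_{6} = v_{5}  ⇒ sig = (2; 1)
  P={3,4}:  v_{3} + v_{4} = v_{1}  ⇒ sig = (2; 1)
  P={4,5}:  v_{4} + v_{5} = v_{2}  ⇒ sig = (2; 1)
  P={3,5}:  v_{3} + v_{5} = 2·v_{6}  ⇒ sig = (2; 2)

so the primitive-relation signature multiset is
{ (2; —) ×2,  (2; 1) ×6,  (2; 2) }


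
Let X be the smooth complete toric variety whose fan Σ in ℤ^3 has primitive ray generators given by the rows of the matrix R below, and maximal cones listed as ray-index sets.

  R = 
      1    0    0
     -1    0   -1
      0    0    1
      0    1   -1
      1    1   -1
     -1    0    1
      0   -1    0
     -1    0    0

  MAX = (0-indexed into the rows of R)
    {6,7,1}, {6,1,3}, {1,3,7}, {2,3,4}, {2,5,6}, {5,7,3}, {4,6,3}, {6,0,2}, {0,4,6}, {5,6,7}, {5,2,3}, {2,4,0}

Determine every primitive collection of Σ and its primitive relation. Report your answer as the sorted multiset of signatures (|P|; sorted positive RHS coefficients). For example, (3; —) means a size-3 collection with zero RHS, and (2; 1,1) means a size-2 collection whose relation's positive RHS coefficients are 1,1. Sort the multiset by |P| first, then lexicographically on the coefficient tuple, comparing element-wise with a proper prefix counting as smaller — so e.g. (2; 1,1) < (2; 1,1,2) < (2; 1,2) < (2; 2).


14 minimal non-faces of Δ(Σ) (on 8 rays):

  • {0,7}:  v_{0} + v_{7} = 0 ; sig = (2; —)
  • {0,3}:  v_{0} + v_{3} = v_{4} ; sig = (2; 1)
  • {0,5}:  v_{0} + v_{5} = v_{2} ; sig = (2; 1)
  • {1,2}:  v_{1} + v_{2} = v_{7} ; sig = (2; 1)
  • {2,7}:  v_{2} + v_{7} = v_{5} ; sig = (2; 1)
  • {4,7}:  v_{4} + v_{7} = v_{3} ; sig = (2; 1)
  • {0,1}:  v_{0} + v_{1} = v_{3} + v_{6} ; sig = (2; 1,1)
  • {4,5}:  v_{4} + v_{5} = v_{2} + v_{3} ; sig = (2; 1,1)
  • {1,4}:  v_{1} + v_{4} = 2·v_{3} + v_{6} ; sig = (2; 1,2)
  • {1,5}:  v_{1} + v_{5} = 2·v_{7} ; sig = (2; 2)
  • {2,3,6}:  v_{2} + v_{3} + v_{6} = 0 ; sig = (3; —)
  • {2,4,6}:  v_{2} + v_{4} + v_{6} = v_{0} ; sig = (3; 1)
  • {3,5,6}:  v_{3} + v_{5} + v_{6} = v_{7} ; sig = (3; 1)
  • {3,6,7}:  v_{3} + v_{6} + v_{7} = v_{1} ; sig = (3; 1)

so the primitive-relation signature multiset is
[(2; —), (2; 1), (2; 1), (2; 1), (2; 1), (2; 1), (2; 1,1), (2; 1,1), (2; 1,2), (2; 2), (3; —), (3; 1), (3; 1), (3; 1)]


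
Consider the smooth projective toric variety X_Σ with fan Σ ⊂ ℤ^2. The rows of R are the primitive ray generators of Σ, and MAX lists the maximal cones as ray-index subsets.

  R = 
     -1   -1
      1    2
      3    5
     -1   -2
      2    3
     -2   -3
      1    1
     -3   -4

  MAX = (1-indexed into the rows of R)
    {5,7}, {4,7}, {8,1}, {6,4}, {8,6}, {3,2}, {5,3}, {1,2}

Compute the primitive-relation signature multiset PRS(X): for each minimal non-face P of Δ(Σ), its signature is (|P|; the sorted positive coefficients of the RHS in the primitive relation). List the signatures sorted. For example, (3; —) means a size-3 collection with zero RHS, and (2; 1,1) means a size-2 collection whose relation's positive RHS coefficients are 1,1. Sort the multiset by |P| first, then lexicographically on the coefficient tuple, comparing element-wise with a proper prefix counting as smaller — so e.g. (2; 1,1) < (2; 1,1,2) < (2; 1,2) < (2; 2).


Σ has 20 primitive collections:

  • {1,7}:  v_{1} + v_{7} = 0  ⟹  sig = (2; —)
  • {2,4}:  v_{2} + v_{4} = 0  ⟹  sig = (2; —)
  • {5,6}:  v_{5} + v_{6} = 0  ⟹  sig = (2; —)
  • {1,4}:  v_{1} + v_{4} = v_{6}  ⟹  sig = (2; 1)
  • {1,5}:  v_{1} + v_{5} = v_{2}  ⟹  sig = (2; 1)
  • {1,6}:  v_{1} + v_{6} = v_{8}  ⟹  sig = (2; 1)
  • {2,5}:  v_{2} + v_{5} = v_{3}  ⟹  sig = (2; 1)
  • {2,6}:  v_{2} + v_{6} = v_{1}  ⟹  sig = (2; 1)
  • {2,7}:  v_{2} + v_{7} = v_{5}  ⟹  sig = (2; 1)
  • {3,4}:  v_{3} + v_{4} = v_{5}  ⟹  sig = (2; 1)
  • {3,6}:  v_{3} + v_{6} = v_{2}  ⟹  sig = (2; 1)
  • {4,5}:  v_{4} + v_{5} = v_{7}  ⟹  sig = (2; 1)
  • {5,8}:  v_{5} + v_{8} = v_{1}  ⟹  sig = (2; 1)
  • {6,7}:  v_{6} + v_{7} = v_{4}  ⟹  sig = (2; 1)
  • {7,8}:  v_{7} + v_{8} = v_{6}  ⟹  sig = (2; 1)
  • {3,8}:  v_{3} + v_{8} = v_{1} + v_{2}  ⟹  sig = (2; 1,1)
  • {1,3}:  v_{1} + v_{3} = 2·v_{2}  ⟹  sig = (2; 2)
  • {2,8}:  v_{2} + v_{8} = 2·v_{1}  ⟹  sig = (2; 2)
  • {3,7}:  v_{3} + v_{7} = 2·v_{5}  ⟹  sig = (2; 2)
  • {4,8}:  v_{4} + v_{8} = 2·v_{6}  ⟹  sig = (2; 2)

Sorted signature multiset PRS(X):
{ (2; —) ×3,  (2; 1) ×12,  (2; 1,1),  (2; 2) ×4 }
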